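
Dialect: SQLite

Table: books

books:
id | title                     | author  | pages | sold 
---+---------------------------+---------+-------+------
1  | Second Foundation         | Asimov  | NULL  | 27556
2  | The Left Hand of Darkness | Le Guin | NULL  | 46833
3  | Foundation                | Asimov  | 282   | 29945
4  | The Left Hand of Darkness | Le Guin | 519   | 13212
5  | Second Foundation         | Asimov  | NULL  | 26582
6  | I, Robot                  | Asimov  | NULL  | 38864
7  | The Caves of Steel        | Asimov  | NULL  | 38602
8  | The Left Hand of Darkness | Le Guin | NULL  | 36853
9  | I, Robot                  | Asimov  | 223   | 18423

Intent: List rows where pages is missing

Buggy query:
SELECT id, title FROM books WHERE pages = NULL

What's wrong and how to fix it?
Bug: '= NULL' is always unknown in SQL three-valued logic, so no rows match

Fix: Replace '= NULL' with 'IS NULL'

Corrected query:
SELECT id, title FROM books WHERE pages IS NULL

Result:
id | title                    
---+--------------------------
1  | Second Foundation        
2  | The Left Hand of Darkness
5  | Second Foundation        
6  | I, Robot                 
7  | The Caves of Steel       
8  | The Left Hand of Darkness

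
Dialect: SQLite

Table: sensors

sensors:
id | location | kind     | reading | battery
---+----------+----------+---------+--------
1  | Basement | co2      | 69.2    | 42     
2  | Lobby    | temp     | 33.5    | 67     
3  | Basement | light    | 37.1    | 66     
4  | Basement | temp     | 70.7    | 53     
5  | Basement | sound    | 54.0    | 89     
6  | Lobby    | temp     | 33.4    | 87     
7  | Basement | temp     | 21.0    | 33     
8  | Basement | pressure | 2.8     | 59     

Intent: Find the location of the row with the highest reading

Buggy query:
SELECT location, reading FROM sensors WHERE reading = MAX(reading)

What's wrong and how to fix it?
Bug: MAX(reading) is an aggregate and cannot be used directly in WHERE

Fix: Wrap MAX in a scalar subquery so WHERE compares against a single value

Corrected query:
SELECT location, reading FROM sensors WHERE reading = (SELECT MAX(reading) FROM sensors)

Result:
location | reading
---------+--------
Basement | 70.7   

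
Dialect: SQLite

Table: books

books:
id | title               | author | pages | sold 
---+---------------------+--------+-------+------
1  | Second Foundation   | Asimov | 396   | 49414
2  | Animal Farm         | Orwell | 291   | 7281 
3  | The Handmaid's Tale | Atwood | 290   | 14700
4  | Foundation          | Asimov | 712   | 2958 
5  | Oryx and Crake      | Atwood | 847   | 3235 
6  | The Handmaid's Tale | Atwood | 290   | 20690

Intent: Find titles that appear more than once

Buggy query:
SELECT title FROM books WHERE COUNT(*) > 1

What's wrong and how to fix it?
Bug: WHERE can't reference COUNT(*); aggregates are computed after WHERE

Fix: Group first, then use HAVING for the count condition

Corrected query:
SELECT title FROM books GROUP BY title HAVING COUNT(*) > 1

Result:
title              
-------------------
The Handmaid's Tale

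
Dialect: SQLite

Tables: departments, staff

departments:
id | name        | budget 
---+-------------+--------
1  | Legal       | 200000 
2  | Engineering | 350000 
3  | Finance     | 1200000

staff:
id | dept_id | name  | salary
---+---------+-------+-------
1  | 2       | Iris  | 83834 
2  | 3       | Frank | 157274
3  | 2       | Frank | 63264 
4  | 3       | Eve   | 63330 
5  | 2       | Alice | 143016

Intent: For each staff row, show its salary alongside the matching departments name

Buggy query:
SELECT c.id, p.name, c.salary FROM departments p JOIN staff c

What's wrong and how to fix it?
Bug: Missing join condition: each staff row is matched to all departments rows instead of just its own

Fix: Add ON c.dept_id = p.id to the JOIN

Corrected query:
SELECT c.id, p.name, c.salary FROM departments p JOIN staff c ON c.dept_id = p.id

Result:
id | name        | salary
---+-------------+-------
1  | Engineering | 83834 
2  | Finance     | 157274
3  | Engineering | 63264 
4  | Finance     | 63330 
5  | Engineering | 143016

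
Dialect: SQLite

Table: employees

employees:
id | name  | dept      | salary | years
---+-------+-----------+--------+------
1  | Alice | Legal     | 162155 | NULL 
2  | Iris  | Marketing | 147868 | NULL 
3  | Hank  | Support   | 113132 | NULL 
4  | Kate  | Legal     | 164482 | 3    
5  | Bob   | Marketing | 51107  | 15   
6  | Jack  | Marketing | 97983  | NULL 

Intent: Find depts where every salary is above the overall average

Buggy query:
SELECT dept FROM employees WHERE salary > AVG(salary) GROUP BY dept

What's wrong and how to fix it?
Bug: AVG() is an aggregate; it can't sit directly in WHERE

Fix: Compute the overall average in a scalar subquery and compare each group's MIN against it in HAVING

Corrected query:
SELECT dept FROM employees GROUP BY dept HAVING MIN(salary) > (SELECT AVG(salary) FROM employees)

Result:
dept 
-----
Legal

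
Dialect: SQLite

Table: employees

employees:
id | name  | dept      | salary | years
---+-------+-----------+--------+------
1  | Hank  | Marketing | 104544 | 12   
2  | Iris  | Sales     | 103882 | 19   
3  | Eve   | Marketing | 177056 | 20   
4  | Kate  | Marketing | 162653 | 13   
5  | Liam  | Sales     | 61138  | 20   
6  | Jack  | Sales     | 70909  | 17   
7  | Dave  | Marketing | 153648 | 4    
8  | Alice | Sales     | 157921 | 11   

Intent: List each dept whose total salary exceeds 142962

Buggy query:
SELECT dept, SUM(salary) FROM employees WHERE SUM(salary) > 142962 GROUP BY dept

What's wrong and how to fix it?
Bug: Aggregate functions cannot appear in a WHERE clause

Fix: Move the aggregate condition to a HAVING clause

Corrected query:
SELECT dept, SUM(salary) FROM employees GROUP BY dept HAVING SUM(salary) > 142962

Result:
dept      | SUM(salary)
----------+------------
Marketing | 597901     
Sales     | 393850     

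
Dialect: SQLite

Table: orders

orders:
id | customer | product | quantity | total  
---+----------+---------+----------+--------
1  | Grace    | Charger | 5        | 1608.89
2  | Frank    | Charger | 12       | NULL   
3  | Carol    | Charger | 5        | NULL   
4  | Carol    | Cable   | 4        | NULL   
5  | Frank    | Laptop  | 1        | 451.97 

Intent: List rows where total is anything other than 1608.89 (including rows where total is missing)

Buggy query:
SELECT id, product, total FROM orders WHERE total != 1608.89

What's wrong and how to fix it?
Bug: Inequality against NULL is unknown, not true; rows with NULL are dropped

Fix: Handle NULL separately with IS NULL alongside the inequality

Corrected query:
SELECT id, product, total FROM orders WHERE total != 1608.89 OR total IS NULL

Result:
id | product | total 
---+---------+-------
2  | Charger | NULL  
3  | Charger | NULL  
4  | Cable   | NULL  
5  | Laptop  | 451.97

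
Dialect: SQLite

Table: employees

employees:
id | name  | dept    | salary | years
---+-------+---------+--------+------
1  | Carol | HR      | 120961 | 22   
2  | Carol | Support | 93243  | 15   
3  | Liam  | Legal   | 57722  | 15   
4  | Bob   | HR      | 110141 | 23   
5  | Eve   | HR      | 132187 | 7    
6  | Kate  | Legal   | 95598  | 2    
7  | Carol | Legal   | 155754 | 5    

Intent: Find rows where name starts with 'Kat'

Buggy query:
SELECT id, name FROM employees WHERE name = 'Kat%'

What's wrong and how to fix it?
Bug: '=' compares the literal string including the % character; pattern matching needs LIKE

Fix: Use LIKE for wildcard pattern matching

Corrected query:
SELECT id, name FROM employees WHERE name LIKE 'Kat%'

Result:
id | name
---+-----
6  | Kate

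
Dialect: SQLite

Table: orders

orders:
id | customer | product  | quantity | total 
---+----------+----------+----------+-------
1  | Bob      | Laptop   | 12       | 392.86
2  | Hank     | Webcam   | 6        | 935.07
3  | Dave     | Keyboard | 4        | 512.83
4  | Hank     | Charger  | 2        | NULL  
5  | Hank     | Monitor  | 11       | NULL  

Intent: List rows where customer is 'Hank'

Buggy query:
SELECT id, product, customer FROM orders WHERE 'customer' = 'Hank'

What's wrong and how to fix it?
Bug: Single quotes denote string literals in SQL; the column name is being compared as a constant string

Fix: Reference the column as customer without single quotes

Corrected query:
SELECT id, product, customer FROM orders WHERE customer = 'Hank'

Result:
id | product | customer
---+---------+---------
2  | Webcam  | Hank    
4  | Charger | Hank    
5  | Monitor | Hank    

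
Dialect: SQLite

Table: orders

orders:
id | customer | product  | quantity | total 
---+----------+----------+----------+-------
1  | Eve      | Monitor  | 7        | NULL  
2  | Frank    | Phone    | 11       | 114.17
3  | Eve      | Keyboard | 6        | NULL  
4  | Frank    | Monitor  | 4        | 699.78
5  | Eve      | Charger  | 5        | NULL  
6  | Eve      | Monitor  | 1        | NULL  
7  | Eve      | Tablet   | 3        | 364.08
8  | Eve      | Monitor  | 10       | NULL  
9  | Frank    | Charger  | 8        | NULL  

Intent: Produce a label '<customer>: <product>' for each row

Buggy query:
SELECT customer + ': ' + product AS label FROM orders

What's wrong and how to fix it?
Bug: '+' is numeric addition; on text columns SQLite converts them to 0 instead of concatenating

Fix: Use the || operator for string concatenation

Corrected query:
SELECT customer || ': ' || product AS label FROM orders

Result:
label         
--------------
Eve: Monitor  
Frank: Phone  
Eve: Keyboard 
Frank: Monitor
Eve: Charger  
Eve: Monitor  
Eve: Tablet   
Eve: Monitor  
Frank: Charger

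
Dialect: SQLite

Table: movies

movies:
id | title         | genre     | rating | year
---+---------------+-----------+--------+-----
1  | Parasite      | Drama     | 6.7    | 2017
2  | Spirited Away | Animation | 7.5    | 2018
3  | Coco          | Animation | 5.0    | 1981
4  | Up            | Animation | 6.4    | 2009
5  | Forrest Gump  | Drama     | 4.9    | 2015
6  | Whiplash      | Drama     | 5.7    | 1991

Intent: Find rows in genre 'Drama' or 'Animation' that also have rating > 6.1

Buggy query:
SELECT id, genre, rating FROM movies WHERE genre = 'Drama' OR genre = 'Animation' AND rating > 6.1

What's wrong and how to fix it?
Bug: Without parentheses, AND is evaluated before OR, so the rating filter only applies to the 'Animation' branch

Fix: Add parentheses around the OR so the AND applies to both alternatives

Corrected query:
SELECT id, genre, rating FROM movies WHERE (genre = 'Drama' OR genre = 'Animation') AND rating > 6.1

Result:
id | genre     | rating
---+-----------+-------
1  | Drama     | 6.7   
2  | Animation | 7.5   
4  | Animation | 6.4   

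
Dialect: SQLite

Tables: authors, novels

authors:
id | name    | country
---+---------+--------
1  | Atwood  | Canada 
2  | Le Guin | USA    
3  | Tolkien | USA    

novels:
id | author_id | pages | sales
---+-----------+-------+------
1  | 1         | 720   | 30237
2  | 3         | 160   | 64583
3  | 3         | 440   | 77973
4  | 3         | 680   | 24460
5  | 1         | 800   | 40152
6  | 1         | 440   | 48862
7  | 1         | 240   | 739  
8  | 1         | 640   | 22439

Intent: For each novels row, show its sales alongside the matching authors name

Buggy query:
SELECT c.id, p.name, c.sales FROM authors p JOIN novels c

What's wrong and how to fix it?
Bug: JOIN with no ON clause produces a cartesian product; every novels row pairs with every authors row

Fix: Add ON c.author_id = p.id to the JOIN

Corrected query:
SELECT c.id, p.name, c.sales FROM authors p JOIN novels c ON c.author_id = p.id

Result:
id | name    | sales
---+---------+------
1  | Atwood  | 30237
2  | Tolkien | 64583
3  | Tolkien | 77973
4  | Tolkien | 24460
5  | Atwood  | 40152
6  | Atwood  | 48862
7  | Atwood  | 739  
8  | Atwood  | 22439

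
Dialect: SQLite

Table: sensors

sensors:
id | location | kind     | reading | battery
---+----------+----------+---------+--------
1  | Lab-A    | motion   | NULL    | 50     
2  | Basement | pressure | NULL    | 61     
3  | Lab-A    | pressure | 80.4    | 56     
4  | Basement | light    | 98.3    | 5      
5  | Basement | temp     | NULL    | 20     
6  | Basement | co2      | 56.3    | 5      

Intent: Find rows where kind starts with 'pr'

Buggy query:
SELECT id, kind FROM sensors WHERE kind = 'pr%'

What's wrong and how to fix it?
Bug: Wildcards only work with LIKE; '=' treats '%' as a literal character

Fix: Replace '=' with LIKE so 'pr%' is treated as a pattern

Corrected query:
SELECT id, kind FROM sensors WHERE kind LIKE 'pr%'

Result:
id | kind    
---+---------
2  | pressure
3  | pressure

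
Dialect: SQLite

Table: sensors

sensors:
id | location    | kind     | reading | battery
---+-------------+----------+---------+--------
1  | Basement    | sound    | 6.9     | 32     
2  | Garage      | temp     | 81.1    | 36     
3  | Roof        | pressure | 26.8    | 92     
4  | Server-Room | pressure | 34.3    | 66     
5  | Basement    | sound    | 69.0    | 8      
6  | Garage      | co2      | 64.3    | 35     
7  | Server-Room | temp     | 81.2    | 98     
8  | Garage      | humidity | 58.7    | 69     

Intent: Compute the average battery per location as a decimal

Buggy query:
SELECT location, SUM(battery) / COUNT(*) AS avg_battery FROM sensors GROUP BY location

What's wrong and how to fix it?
Bug: SUM(battery) and COUNT(*) are both integers; the division truncates the fractional part

Fix: Multiply by 1.0 (or CAST to REAL) to force floating-point division

Corrected query:
SELECT location, SUM(battery) * 1.0 / COUNT(*) AS avg_battery FROM sensors GROUP BY location

Result:
location    | avg_battery
------------+------------
Basement    | 20         
Garage      | 46.666667  
Roof        | 92         
Server-Room | 82         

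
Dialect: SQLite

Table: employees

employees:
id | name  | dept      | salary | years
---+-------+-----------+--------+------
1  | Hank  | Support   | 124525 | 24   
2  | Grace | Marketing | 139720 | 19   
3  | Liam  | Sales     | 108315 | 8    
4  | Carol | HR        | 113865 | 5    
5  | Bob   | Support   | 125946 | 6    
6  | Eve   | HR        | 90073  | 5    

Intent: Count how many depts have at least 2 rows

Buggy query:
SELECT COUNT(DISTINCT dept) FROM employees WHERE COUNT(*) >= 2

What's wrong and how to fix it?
Bug: COUNT(*) cannot appear in WHERE; the per-group count doesn't exist yet

Fix: Use a subquery that GROUPs and filters with HAVING, then count its rows

Corrected query:
SELECT COUNT(*) FROM (SELECT dept FROM employees GROUP BY dept HAVING COUNT(*) >= 2)

Result:
COUNT(*)
--------
2       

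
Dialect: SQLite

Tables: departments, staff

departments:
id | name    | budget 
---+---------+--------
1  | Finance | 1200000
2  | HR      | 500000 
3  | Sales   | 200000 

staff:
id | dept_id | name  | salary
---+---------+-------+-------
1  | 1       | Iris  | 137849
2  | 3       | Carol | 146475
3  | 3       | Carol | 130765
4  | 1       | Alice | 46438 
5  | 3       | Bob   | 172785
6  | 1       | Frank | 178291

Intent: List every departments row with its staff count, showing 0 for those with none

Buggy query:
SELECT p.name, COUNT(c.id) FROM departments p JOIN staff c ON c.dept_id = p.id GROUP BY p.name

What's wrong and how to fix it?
Bug: INNER JOIN drops departments rows that have no matching staff rows

Fix: Use LEFT JOIN so parents without children still appear (COUNT(c.id) gives 0)

Corrected query:
SELECT p.name, COUNT(c.id) FROM departments p LEFT JOIN staff c ON c.dept_id = p.id GROUP BY p.name

Result:
name    | COUNT(c.id)
--------+------------
Finance | 3          
HR      | 0          
Sales   | 3          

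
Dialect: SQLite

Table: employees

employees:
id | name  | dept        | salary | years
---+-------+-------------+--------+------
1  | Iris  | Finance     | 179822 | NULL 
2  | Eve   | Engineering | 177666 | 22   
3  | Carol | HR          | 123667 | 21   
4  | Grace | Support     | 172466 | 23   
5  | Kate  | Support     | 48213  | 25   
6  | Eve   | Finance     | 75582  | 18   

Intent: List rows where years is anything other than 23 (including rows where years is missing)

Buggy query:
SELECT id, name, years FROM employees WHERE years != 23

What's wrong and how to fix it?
Bug: Inequality against NULL is unknown, not true; rows with NULL are dropped

Fix: Add an explicit OR years IS NULL to include the missing-value rows

Corrected query:
SELECT id, name, years FROM employees WHERE years != 23 OR years IS NULL

Result:
id | name  | years
---+-------+------
1  | Iris  | NULL 
2  | Eve   | 22   
3  | Carol | 21   
5  | Kate  | 25   
6  | Eve   | 18   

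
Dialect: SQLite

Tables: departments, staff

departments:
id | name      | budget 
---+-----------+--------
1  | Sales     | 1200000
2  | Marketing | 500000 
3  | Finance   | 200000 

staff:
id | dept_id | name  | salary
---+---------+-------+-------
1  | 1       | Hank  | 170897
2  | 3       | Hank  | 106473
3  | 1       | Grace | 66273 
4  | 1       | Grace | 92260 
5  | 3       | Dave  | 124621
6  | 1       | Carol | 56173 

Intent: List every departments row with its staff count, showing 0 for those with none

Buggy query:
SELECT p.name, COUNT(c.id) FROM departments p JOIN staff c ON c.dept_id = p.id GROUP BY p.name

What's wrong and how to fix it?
Bug: An inner join excludes parents with zero children

Fix: Switch to LEFT JOIN to retain unmatched parent rows

Corrected query:
SELECT p.name, COUNT(c.id) FROM departments p LEFT JOIN staff c ON c.dept_id = p.id GROUP BY p.name

Result:
name      | COUNT(c.id)
----------+------------
Finance   | 2          
Marketing | 0          
Sales     | 4          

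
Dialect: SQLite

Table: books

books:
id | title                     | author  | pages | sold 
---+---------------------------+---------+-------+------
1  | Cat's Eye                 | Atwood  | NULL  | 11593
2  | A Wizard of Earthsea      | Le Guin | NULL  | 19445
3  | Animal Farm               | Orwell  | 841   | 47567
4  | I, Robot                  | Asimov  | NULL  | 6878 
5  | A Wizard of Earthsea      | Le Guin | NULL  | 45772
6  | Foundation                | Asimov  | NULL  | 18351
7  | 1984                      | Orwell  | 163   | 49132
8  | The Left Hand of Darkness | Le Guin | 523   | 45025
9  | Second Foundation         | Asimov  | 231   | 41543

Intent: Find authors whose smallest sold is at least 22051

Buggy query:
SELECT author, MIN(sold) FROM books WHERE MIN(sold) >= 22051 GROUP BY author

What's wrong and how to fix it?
Bug: Aggregates like MIN are computed per group after WHERE runs

Fix: Use HAVING for the per-group MIN condition

Corrected query:
SELECT author, MIN(sold) FROM books GROUP BY author HAVING MIN(sold) >= 22051

Result:
author | MIN(sold)
-------+----------
Orwell | 47567    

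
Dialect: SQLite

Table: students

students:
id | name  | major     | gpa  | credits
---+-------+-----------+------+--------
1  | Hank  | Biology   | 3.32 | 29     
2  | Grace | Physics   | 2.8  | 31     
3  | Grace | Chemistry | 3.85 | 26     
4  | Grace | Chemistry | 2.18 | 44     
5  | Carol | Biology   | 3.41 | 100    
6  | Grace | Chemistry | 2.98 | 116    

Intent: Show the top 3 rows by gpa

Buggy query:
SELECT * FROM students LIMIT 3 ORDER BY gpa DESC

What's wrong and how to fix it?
Bug: LIMIT must come after ORDER BY

Fix: Sort with ORDER BY, then apply LIMIT

Corrected query:
SELECT * FROM students ORDER BY gpa DESC LIMIT 3

Result:
id | name  | major     | gpa  | credits
---+-------+-----------+------+--------
3  | Grace | Chemistry | 3.85 | 26     
5  | Carol | Biology   | 3.41 | 100    
1  | Hank  | Biology   | 3.32 | 29     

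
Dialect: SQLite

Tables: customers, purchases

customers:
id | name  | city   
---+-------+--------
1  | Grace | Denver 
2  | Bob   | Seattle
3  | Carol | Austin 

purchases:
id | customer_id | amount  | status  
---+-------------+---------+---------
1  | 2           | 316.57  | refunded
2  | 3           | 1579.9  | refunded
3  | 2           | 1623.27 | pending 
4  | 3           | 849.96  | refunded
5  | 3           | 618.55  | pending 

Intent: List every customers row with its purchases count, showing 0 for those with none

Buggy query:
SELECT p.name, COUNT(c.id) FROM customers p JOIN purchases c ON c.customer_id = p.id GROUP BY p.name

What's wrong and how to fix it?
Bug: An inner join excludes parents with zero children

Fix: Switch to LEFT JOIN to retain unmatched parent rows

Corrected query:
SELECT p.name, COUNT(c.id) FROM customers p LEFT JOIN purchases c ON c.customer_id = p.id GROUP BY p.name

Result:
name  | COUNT(c.id)
------+------------
Bob   | 2          
Carol | 3          
Grace | 0          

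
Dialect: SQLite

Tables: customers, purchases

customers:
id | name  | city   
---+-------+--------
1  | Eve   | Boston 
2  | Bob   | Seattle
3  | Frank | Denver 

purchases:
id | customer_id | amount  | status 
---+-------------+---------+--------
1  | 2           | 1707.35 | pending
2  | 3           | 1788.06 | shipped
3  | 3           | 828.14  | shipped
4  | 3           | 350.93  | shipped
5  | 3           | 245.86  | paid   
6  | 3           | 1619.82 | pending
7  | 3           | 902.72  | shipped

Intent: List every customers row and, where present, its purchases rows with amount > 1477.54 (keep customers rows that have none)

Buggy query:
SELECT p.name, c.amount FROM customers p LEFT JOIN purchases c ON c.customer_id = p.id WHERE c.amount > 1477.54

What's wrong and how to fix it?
Bug: Filtering c.amount in WHERE discards the NULL rows produced by LEFT JOIN, turning it into an inner join

Fix: Put 'c.amount > 1477.54' in the JOIN's ON clause instead of WHERE

Corrected query:
SELECT p.name, c.amount FROM customers p LEFT JOIN purchases c ON c.customer_id = p.id AND c.amount > 1477.54

Result:
name  | amount 
------+--------
Eve   | NULL   
Bob   | 1707.35
Frank | 1619.82
Frank | 1788.06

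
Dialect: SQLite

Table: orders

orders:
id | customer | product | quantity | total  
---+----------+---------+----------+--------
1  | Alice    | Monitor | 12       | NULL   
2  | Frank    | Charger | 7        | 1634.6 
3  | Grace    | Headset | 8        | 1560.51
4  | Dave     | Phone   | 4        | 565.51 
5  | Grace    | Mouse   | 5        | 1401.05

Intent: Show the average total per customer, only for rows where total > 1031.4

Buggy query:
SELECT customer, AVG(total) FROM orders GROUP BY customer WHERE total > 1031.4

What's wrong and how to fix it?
Bug: WHERE cannot follow GROUP BY

Fix: Move the WHERE clause before GROUP BY

Corrected query:
SELECT customer, AVG(total) FROM orders WHERE total > 1031.4 GROUP BY customer

Result:
customer | AVG(total)
---------+-----------
Frank    | 1634.6    
Grace    | 1480.78   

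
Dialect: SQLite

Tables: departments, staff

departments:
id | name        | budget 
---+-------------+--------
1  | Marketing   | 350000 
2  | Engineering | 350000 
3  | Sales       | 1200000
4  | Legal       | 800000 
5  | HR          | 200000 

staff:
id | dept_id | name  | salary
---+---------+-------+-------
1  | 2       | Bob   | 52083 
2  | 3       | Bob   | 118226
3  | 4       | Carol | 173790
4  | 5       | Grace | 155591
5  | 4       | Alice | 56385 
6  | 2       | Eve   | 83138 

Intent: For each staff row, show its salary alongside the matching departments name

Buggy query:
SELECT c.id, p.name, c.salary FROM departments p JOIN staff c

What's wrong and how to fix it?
Bug: JOIN with no ON clause produces a cartesian product; every staff row pairs with every departments row

Fix: Specify the join condition linking the foreign key to the parent id

Corrected query:
SELECT c.id, p.name, c.salary FROM departments p JOIN staff c ON c.dept_id = p.id

Result:
id | name        | salary
---+-------------+-------
1  | Engineering | 52083 
2  | Sales       | 118226
3  | Legal       | 173790
4  | HR          | 155591
5  | Legal       | 56385 
6  | Engineering | 83138 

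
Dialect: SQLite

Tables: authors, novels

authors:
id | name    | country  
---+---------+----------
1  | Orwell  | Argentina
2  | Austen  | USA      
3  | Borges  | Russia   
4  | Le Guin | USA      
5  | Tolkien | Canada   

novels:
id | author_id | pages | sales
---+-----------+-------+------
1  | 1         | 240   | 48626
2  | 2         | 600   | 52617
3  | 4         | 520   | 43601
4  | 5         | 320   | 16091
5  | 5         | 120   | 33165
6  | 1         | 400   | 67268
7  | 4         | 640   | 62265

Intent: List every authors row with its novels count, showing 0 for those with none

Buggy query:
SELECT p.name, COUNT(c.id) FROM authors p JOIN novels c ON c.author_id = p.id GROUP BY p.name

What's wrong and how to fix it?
Bug: An inner join excludes parents with zero children

Fix: Switch to LEFT JOIN to retain unmatched parent rows

Corrected query:
SELECT p.name, COUNT(c.id) FROM authors p LEFT JOIN novels c ON c.author_id = p.id GROUP BY p.name

Result:
name    | COUNT(c.id)
--------+------------
Austen  | 1          
Borges  | 0          
Le Guin | 2          
Orwell  | 2          
Tolkien | 2          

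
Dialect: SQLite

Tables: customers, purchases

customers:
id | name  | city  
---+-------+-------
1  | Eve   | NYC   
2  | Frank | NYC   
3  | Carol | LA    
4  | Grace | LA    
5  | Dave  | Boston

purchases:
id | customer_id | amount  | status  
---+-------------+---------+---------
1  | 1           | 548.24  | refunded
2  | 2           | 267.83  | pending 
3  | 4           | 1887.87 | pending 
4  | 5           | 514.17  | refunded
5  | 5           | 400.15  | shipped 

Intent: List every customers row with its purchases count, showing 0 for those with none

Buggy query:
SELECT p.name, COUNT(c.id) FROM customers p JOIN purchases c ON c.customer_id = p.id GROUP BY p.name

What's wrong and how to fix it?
Bug: INNER JOIN drops customers rows that have no matching purchases rows

Fix: Switch to LEFT JOIN to retain unmatched parent rows

Corrected query:
SELECT p.name, COUNT(c.id) FROM customers p LEFT JOIN purchases c ON c.customer_id = p.id GROUP BY p.name

Result:
name  | COUNT(c.id)
------+------------
Carol | 0          
Dave  | 2          
Eve   | 1          
Frank | 1          
Grace | 1          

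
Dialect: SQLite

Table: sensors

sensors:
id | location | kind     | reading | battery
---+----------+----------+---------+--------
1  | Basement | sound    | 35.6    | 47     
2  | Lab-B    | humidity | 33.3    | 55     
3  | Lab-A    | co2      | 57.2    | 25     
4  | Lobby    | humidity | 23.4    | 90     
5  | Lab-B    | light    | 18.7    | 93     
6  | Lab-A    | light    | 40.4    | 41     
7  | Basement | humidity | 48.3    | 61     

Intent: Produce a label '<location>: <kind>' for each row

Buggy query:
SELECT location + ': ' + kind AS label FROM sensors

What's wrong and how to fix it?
Bug: '+' is numeric addition; on text columns SQLite converts them to 0 instead of concatenating

Fix: Replace + with || to concatenate text

Corrected query:
SELECT location || ': ' || kind AS label FROM sensors

Result:
label             
------------------
Basement: sound   
Lab-B: humidity   
Lab-A: co2        
Lobby: humidity   
Lab-B: light      
Lab-A: light      
Basement: humidity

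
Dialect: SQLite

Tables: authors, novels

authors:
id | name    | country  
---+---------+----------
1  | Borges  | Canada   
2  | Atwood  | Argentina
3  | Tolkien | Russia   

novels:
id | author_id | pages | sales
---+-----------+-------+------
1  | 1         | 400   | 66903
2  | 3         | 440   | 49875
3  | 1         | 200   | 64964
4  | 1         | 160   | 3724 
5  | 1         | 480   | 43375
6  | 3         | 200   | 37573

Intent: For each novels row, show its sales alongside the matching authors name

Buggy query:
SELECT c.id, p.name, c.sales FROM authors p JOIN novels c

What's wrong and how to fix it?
Bug: Missing join condition: each novels row is matched to all authors rows instead of just its own

Fix: Specify the join condition linking the foreign key to the parent id

Corrected query:
SELECT c.id, p.name, c.sales FROM authors p JOIN novels c ON c.author_id = p.id

Result:
id | name    | sales
---+---------+------
1  | Borges  | 66903
2  | Tolkien | 49875
3  | Borges  | 64964
4  | Borges  | 3724 
5  | Borges  | 43375
6  | Tolkien | 37573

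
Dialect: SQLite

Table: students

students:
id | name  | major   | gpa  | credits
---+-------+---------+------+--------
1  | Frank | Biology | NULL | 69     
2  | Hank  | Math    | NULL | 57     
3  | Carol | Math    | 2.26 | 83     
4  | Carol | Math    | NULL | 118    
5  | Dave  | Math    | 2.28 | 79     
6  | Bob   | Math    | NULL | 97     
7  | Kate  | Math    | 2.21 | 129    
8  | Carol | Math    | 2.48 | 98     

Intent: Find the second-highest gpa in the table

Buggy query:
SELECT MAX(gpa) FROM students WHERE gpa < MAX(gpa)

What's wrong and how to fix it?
Bug: The inner MAX is an aggregate inside WHERE, which is not allowed

Fix: Put the inner MAX in a scalar subquery

Corrected query:
SELECT MAX(gpa) FROM students WHERE gpa < (SELECT MAX(gpa) FROM students)

Result:
MAX(gpa)
--------
2.28    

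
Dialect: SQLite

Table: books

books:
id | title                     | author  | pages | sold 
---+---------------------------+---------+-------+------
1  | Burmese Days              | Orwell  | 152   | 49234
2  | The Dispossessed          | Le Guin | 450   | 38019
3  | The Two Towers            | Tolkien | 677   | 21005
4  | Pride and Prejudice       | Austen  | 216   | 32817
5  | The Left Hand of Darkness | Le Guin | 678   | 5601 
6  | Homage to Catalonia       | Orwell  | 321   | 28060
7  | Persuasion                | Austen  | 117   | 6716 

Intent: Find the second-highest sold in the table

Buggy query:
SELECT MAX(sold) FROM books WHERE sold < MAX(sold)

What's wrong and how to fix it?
Bug: The inner MAX is an aggregate inside WHERE, which is not allowed

Fix: Compute the overall MAX in a subquery, then take MAX of rows below it

Corrected query:
SELECT MAX(sold) FROM books WHERE sold < (SELECT MAX(sold) FROM books)

Result:
MAX(sold)
---------
38019    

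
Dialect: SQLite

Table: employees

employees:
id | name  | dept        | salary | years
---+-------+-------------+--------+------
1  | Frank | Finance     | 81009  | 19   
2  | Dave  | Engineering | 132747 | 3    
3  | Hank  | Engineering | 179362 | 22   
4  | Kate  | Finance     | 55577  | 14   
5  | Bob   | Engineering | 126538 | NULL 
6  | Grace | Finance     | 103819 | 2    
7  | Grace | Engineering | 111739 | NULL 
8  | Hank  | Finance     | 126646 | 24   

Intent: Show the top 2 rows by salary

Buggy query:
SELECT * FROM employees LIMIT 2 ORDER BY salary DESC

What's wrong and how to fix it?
Bug: LIMIT must come after ORDER BY

Fix: Swap the clauses: ORDER BY first, then LIMIT

Corrected query:
SELECT * FROM employees ORDER BY salary DESC LIMIT 2

Result:
id | name | dept        | salary | years
---+------+-------------+--------+------
3  | Hank | Engineering | 179362 | 22   
2  | Dave | Engineering | 132747 | 3    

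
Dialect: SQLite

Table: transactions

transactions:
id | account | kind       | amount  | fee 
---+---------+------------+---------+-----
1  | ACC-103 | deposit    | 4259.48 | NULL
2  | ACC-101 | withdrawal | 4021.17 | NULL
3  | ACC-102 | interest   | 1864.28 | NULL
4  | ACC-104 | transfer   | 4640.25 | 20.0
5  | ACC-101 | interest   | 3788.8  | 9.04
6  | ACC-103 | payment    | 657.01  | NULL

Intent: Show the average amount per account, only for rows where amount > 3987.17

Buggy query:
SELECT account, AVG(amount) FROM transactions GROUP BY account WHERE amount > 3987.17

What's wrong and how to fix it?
Bug: WHERE cannot follow GROUP BY

Fix: Place WHERE between FROM and GROUP BY

Corrected query:
SELECT account, AVG(amount) FROM transactions WHERE amount > 3987.17 GROUP BY account

Result:
account | AVG(amount)
--------+------------
ACC-101 | 4021.17    
ACC-103 | 4259.48    
ACC-104 | 4640.25    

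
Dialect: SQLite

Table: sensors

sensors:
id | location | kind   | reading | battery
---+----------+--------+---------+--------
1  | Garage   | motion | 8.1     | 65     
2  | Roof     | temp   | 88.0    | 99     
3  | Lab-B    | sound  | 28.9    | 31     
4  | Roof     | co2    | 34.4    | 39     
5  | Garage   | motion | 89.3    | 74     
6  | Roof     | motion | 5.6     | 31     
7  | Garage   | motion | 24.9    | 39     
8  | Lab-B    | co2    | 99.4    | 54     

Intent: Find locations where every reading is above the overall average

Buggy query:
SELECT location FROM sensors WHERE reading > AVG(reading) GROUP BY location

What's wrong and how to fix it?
Bug: WHERE evaluates per row before aggregation, so AVG() is unavailable

Fix: Compute the overall average in a scalar subquery and compare each group's MIN against it in HAVING

Corrected query:
SELECT location FROM sensors GROUP BY location HAVING MIN(reading) > (SELECT AVG(reading) FROM sensors)

Result:
(no rows)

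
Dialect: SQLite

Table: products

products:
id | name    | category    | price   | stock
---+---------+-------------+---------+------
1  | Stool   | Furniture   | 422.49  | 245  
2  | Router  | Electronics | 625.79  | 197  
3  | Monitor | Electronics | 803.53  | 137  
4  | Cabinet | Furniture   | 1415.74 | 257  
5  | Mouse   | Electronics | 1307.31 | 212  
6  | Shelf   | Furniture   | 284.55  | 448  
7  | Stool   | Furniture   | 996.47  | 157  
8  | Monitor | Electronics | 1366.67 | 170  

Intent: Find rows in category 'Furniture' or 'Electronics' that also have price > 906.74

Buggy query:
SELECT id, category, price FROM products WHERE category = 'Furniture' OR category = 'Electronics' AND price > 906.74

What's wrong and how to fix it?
Bug: AND binds tighter than OR, so this parses as category = 'Furniture' OR (category = 'Electronics' AND price > 906.74)

Fix: Group the OR with parentheses (or use IN), then AND the threshold

Corrected query:
SELECT id, category, price FROM products WHERE (category = 'Furniture' OR category = 'Electronics') AND price > 906.74

Result:
id | category    | price  
---+-------------+--------
4  | Furniture   | 1415.74
5  | Electronics | 1307.31
7  | Furniture   | 996.47 
8  | Electronics | 1366.67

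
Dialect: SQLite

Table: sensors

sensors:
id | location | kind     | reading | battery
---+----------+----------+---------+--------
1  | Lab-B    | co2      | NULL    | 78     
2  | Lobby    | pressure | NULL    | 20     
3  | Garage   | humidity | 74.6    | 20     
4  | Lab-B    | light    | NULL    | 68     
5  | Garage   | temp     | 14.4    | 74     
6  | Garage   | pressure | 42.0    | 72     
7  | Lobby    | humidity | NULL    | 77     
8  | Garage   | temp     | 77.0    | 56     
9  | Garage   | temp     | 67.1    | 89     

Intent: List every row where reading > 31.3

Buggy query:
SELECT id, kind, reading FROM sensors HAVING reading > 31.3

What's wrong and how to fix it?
Bug: This is a non-aggregate query (no GROUP BY, no aggregates), so in SQLite the HAVING clause is invalid here; a row-level condition belongs in WHERE

Fix: Replace HAVING with WHERE since the condition applies to individual rows

Corrected query:
SELECT id, kind, reading FROM sensors WHERE reading > 31.3

Result:
id | kind     | reading
---+----------+--------
3  | humidity | 74.6   
6  | pressure | 42     
8  | temp     | 77     
9  | temp     | 67.1   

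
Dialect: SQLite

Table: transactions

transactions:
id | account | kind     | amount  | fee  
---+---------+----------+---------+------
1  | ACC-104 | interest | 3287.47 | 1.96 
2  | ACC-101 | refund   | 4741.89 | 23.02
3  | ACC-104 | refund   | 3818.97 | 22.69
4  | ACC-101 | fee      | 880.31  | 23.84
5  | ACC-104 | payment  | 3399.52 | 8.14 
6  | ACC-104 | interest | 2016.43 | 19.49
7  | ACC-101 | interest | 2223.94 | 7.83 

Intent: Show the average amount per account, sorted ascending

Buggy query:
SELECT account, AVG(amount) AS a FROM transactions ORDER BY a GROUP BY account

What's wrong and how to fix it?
Bug: GROUP BY must precede ORDER BY

Fix: Reorder: SELECT … FROM … GROUP BY … ORDER BY …

Corrected query:
SELECT account, AVG(amount) AS a FROM transactions GROUP BY account ORDER BY a

Result:
account | a        
--------+----------
ACC-101 | 2615.38  
ACC-104 | 3130.5975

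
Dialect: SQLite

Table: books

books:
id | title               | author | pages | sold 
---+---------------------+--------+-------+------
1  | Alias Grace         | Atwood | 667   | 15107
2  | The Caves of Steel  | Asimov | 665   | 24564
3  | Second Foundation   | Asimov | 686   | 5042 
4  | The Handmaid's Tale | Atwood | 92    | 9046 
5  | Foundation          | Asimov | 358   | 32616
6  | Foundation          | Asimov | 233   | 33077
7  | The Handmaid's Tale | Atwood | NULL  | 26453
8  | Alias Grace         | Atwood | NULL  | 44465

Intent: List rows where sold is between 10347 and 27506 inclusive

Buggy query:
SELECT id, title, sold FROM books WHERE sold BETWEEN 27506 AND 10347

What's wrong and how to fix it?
Bug: BETWEEN expects the lower bound first; with 27506 AND 10347 the range is empty

Fix: Write BETWEEN 10347 AND 27506

Corrected query:
SELECT id, title, sold FROM books WHERE sold BETWEEN 10347 AND 27506

Result:
id | title               | sold 
---+---------------------+------
1  | Alias Grace         | 15107
2  | The Caves of Steel  | 24564
7  | The Handmaid's Tale | 26453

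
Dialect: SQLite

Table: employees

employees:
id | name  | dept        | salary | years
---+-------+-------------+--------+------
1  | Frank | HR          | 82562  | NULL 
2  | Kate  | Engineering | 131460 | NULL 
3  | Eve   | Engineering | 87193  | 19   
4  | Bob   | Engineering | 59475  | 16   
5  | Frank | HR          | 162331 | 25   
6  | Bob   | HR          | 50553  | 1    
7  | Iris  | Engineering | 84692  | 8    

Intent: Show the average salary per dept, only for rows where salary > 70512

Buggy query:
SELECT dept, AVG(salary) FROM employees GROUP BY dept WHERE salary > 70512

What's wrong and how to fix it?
Bug: WHERE cannot follow GROUP BY

Fix: Move the WHERE clause before GROUP BY

Corrected query:
SELECT dept, AVG(salary) FROM employees WHERE salary > 70512 GROUP BY dept

Result:
dept        | AVG(salary)
------------+------------
Engineering | 101115     
HR          | 122446.5   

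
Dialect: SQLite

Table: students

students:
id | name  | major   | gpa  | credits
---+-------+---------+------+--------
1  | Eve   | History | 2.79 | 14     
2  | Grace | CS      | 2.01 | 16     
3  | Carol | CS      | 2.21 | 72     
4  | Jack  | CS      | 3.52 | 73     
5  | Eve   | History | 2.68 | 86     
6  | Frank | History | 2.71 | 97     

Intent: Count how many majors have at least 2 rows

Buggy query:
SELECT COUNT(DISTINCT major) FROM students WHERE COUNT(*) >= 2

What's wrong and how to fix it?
Bug: WHERE filters individual rows, not groups, so a group-level COUNT is invalid there

Fix: Use a subquery that GROUPs and filters with HAVING, then count its rows

Corrected query:
SELECT COUNT(*) FROM (SELECT major FROM students GROUP BY major HAVING COUNT(*) >= 2)

Result:
COUNT(*)
--------
2       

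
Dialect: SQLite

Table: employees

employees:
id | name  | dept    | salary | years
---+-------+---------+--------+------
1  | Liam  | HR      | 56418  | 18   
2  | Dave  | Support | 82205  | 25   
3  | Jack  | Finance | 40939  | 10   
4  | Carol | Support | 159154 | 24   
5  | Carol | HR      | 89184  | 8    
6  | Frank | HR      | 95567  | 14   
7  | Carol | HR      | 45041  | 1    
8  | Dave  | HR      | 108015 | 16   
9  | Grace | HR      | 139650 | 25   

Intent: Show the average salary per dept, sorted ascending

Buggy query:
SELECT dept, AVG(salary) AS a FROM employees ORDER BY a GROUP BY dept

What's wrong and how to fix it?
Bug: ORDER BY appears before GROUP BY; SQL clause order requires GROUP BY first

Fix: Move ORDER BY to the end, after GROUP BY

Corrected query:
SELECT dept, AVG(salary) AS a FROM employees GROUP BY dept ORDER BY a

Result:
dept    | a           
--------+-------------
Finance | 40939       
HR      | 88979.166667
Support | 120679.5    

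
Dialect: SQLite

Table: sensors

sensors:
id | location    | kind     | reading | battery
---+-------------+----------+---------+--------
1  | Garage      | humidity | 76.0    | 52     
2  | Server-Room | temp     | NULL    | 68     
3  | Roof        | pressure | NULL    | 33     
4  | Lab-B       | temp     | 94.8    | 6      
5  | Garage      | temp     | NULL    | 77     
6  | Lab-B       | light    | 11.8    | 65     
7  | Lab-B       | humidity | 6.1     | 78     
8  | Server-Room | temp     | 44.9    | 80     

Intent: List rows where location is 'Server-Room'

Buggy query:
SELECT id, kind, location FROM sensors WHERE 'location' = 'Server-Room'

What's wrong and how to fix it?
Bug: 'location' in single quotes is a string literal, not the column; the comparison is literal-vs-literal and never true

Fix: Reference the column as location without single quotes

Corrected query:
SELECT id, kind, location FROM sensors WHERE location = 'Server-Room'

Result:
id | kind | location   
---+------+------------
2  | temp | Server-Room
8  | temp | Server-Room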